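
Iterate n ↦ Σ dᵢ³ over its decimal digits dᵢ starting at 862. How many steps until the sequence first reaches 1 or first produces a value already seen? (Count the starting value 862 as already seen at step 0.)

9

862 → 8³ + 6³ + 2³ = 512 + 216 + 8 = 736
736 → 7³ + 3³ + 6³ = 343 + 27 + 216 = 586
586 → 5³ + 8³ + 6³ = 125 + 512 + 216 = 853
853 → 8³ + 5³ + 3³ = 512 + 125 + 27 = 664
664 → 6³ + 6³ + 4³ = 216 + 216 + 64 = 496
496 → 4³ + 9³ + 6³ = 64 + 729 + 216 = 1009
1009 → 1³ + 0³ + 0³ + 9³ = 1 + 0 + 0 + 729 = 730
730 → 7³ + 3³ + 0³ = 343 + 27 + 0 = 370
370 → 3³ + 7³ + 0³ = 27 + 343 + 0 = 370  — 370 repeats.
That took 9 steps.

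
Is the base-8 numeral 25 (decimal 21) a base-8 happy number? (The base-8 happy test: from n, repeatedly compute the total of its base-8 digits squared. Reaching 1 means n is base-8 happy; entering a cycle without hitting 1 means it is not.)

21 = (2,5)_8 → 2² + 5² = 29
29 = (3,5)_8 → 3² + 5² = 34
34 = (4,2)_8 → 4² + 2² = 20
20 = (2,4)_8 → 2² + 4² = 20  — 20 already seen; the sequence cycles without reaching 1.

not base-8 happy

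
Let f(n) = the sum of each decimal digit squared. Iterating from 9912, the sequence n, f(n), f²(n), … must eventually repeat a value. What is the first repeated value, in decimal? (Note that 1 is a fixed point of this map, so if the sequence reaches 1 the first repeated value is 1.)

1

9912 → 9² + 9² + 1² + 2² = 167
167 → 1² + 6² + 7² = 86
86 → 8² + 6² = 100
100 → 1² + 0² + 0² = 1  — reached the fixed point 1.
1 → 1, so 1 is the first repeated value.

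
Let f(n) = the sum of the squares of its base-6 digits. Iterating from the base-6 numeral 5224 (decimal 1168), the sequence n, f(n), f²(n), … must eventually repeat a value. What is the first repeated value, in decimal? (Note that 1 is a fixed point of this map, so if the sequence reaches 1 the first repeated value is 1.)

1168 = (5,2,2,4)_6 → 5² + 2² + 2² + 4² = 25 + 4 + 4 + 16 = 49
49 = (1,2,1)_6 → 1² + 2² + 1² = 1 + 4 + 1 = 6
6 = (1,0)_6 → 1² + 0² = 1 + 0 = 1  — reached the fixed point 1.
1 → 1, so 1 is the first repeated value.

1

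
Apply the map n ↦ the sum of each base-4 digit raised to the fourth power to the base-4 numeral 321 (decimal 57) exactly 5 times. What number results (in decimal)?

16

57 = (3,2,1)_4 → 3⁴ + 2⁴ + 1⁴ = 98
98 = (1,2,0,2)_4 → 1⁴ + 2⁴ + 0⁴ + 2⁴ = 33
33 = (2,0,1)_4 → 2⁴ + 0⁴ + 1⁴ = 17
17 = (1,0,1)_4 → 1⁴ + 0⁴ + 1⁴ = 2
2 = (2)_4 → 2⁴ = 16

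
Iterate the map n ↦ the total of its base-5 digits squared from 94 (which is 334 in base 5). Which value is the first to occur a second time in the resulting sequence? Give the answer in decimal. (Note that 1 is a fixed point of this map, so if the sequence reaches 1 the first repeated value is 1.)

94 = (3,3,4)_5 → 34
34 = (1,1,4)_5 → 18
18 = (3,3)_5 → 18  — 18 already appeared earlier.

18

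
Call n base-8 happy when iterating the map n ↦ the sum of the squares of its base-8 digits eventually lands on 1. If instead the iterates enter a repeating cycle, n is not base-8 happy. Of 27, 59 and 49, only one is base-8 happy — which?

27: 27 → 18 → 8 → 1  — reaches 1 (base-8 happy)
59: 59 → 58 → 53 → 61 → 74 → 6 → 36 → 32 → 16 → 4 → 16  — repeats 16 (not base-8 happy)
49: 49 → 37 → 41 → 26 → 13 → 26  — repeats 26 (not base-8 happy)

27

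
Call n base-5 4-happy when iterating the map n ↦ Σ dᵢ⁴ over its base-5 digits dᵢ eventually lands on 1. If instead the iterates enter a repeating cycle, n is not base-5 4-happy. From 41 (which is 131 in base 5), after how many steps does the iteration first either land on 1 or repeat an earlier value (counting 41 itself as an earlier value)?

8

41 = (1,3,1)_5 → 1⁴ + 3⁴ + 1⁴ = 1 + 81 + 1 = 83
83 = (3,1,3)_5 → 3⁴ + 1⁴ + 3⁴ = 81 + 1 + 81 = 163
163 = (1,1,2,3)_5 → 1⁴ + 1⁴ + 2⁴ + 3⁴ = 1 + 1 + 16 + 81 = 99
99 = (3,4,4)_5 → 3⁴ + 4⁴ + 4⁴ = 81 + 256 + 256 = 593
593 = (4,3,3,3)_5 → 4⁴ + 3⁴ + 3⁴ + 3⁴ = 256 + 81 + 81 + 81 = 499
499 = (3,4,4,4)_5 → 3⁴ + 4⁴ + 4⁴ + 4⁴ = 81 + 256 + 256 + 256 = 849
849 = (1,1,3,4,4)_5 → 1⁴ + 1⁴ + 3⁴ + 4⁴ + 4⁴ = 1 + 1 + 81 + 256 + 256 = 595
595 = (4,3,4,0)_5 → 4⁴ + 3⁴ + 4⁴ + 0⁴ = 256 + 81 + 256 + 0 = 593  — 593 repeats.
That took 8 steps.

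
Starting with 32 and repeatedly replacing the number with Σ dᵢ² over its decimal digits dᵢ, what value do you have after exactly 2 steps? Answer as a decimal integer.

10

32 → 13
13 → 10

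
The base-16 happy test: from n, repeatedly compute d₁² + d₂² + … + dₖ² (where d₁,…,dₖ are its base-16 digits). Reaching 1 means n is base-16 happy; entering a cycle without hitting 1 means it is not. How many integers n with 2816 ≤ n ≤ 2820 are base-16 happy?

3

2816: 2816 → 121 → 130 → 68 → 32 → 4 → 16 → 1  — base-16 happy
2817: 2817 → 122 → 149 → 106 → 136 → 128 → 64 → 16 → 1  — base-16 happy
2818: 2818 → 125 → 218 → 269 → 170 → 200 → 208 → 169 → 181 → 146 → 85 → 50 → 13 → 169  — not base-16 happy
2819: 2819 → 130 → 68 → 32 → 4 → 16 → 1  — base-16 happy
2820: 2820 → 137 → 145 → 82 → 29 → 170 → 200 → 208 → 169 → 181 → 146 → 85 → 50 → 13 → 169  — not base-16 happy
base-16 happy: 2816, 2817, 2819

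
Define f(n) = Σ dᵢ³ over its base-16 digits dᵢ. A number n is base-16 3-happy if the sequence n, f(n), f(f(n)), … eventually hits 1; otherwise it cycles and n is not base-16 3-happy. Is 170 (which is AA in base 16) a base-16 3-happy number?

not base-16 3-happy

170 = (10,10)_16 → 10³ + 10³ = 1000 + 1000 = 2000
2000 = (7,13,0)_16 → 7³ + 13³ + 0³ = 343 + 2197 + 0 = 2540
2540 = (9,14,12)_16 → 9³ + 14³ + 12³ = 729 + 2744 + 1728 = 5201
5201 = (1,4,5,1)_16 → 1³ + 4³ + 5³ + 1³ = 1 + 64 + 125 + 1 = 191
191 = (11,15)_16 → 11³ + 15³ = 1331 + 3375 = 4706
4706 = (1,2,6,2)_16 → 1³ + 2³ + 6³ + 2³ = 1 + 8 + 216 + 8 = 233
233 = (14,9)_16 → 14³ + 9³ = 2744 + 729 = 3473
3473 = (13,9,1)_16 → 13³ + 9³ + 1³ = 2197 + 729 + 1 = 2927
2927 = (11,6,15)_16 → 11³ + 6³ + 15³ = 1331 + 216 + 3375 = 4922
4922 = (1,3,3,10)_16 → 1³ + 3³ + 3³ + 10³ = 1 + 27 + 27 + 1000 = 1055
1055 = (4,1,15)_16 → 4³ + 1³ + 15³ = 64 + 1 + 3375 = 3440
3440 = (13,7,0)_16 → 13³ + 7³ + 0³ = 2197 + 343 + 0 = 2540  — 2540 already seen; the sequence cycles without reaching 1.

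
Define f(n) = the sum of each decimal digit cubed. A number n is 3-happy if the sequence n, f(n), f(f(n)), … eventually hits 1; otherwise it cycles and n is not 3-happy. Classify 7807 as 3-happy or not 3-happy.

3-happy

7807 → 1198
1198 → 1243
1243 → 100
100 → 1  — reached 1.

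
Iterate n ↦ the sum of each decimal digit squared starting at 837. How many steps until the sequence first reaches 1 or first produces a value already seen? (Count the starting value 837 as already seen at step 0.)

837 → 8² + 3² + 7² = 64 + 9 + 49 = 122
122 → 1² + 2² + 2² = 1 + 4 + 4 = 9
9 → 9² = 81
81 → 8² + 1² = 64 + 1 = 65
65 → 6² + 5² = 36 + 25 = 61
61 → 6² + 1² = 36 + 1 = 37
37 → 3² + 7² = 9 + 49 = 58
58 → 5² + 8² = 25 + 64 = 89
89 → 8² + 9² = 64 + 81 = 145
145 → 1² + 4² + 5² = 1 + 16 + 25 = 42
42 → 4² + 2² = 16 + 4 = 20
20 → 2² + 0² = 4 + 0 = 4
4 → 4² = 16
16 → 1² + 6² = 1 + 36 = 37  — 37 repeats.
That took 14 steps.

14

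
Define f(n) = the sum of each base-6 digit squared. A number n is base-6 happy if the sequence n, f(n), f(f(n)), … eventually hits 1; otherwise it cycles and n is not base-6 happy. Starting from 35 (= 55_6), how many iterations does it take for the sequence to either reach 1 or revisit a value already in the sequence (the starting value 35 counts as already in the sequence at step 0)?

35 = (5,5)_6 → 50
50 = (1,2,2)_6 → 9
9 = (1,3)_6 → 10
10 = (1,4)_6 → 17
17 = (2,5)_6 → 29
29 = (4,5)_6 → 41
41 = (1,0,5)_6 → 26
26 = (4,2)_6 → 20
20 = (3,2)_6 → 13
13 = (2,1)_6 → 5
5 = (5)_6 → 25
25 = (4,1)_6 → 17  — 17 repeats.
That took 12 steps.

12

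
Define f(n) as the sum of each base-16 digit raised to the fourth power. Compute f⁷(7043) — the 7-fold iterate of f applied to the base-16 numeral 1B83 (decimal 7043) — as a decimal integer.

47314

7043 = (1,11,8,3)_16 → 1⁴ + 11⁴ + 8⁴ + 3⁴ = 18819
18819 = (4,9,8,3)_16 → 4⁴ + 9⁴ + 8⁴ + 3⁴ = 10994
10994 = (2,10,15,2)_16 → 2⁴ + 10⁴ + 15⁴ + 2⁴ = 60657
60657 = (14,12,15,1)_16 → 14⁴ + 12⁴ + 15⁴ + 1⁴ = 109778
109778 = (1,10,12,13,2)_16 → 1⁴ + 10⁴ + 12⁴ + 13⁴ + 2⁴ = 59314
59314 = (14,7,11,2)_16 → 14⁴ + 7⁴ + 11⁴ + 2⁴ = 55474
55474 = (13,8,11,2)_16 → 13⁴ + 8⁴ + 11⁴ + 2⁴ = 47314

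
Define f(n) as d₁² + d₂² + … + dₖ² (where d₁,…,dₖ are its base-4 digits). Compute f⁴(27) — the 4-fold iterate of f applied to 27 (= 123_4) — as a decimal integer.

8

27 = (1,2,3)_4 → 1² + 2² + 3² = 1 + 4 + 9 = 14
14 = (3,2)_4 → 3² + 2² = 9 + 4 = 13
13 = (3,1)_4 → 3² + 1² = 9 + 1 = 10
10 = (2,2)_4 → 2² + 2² = 4 + 4 = 8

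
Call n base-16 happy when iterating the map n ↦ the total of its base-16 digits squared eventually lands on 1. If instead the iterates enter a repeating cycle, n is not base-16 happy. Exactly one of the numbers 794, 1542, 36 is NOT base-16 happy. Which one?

1542

794: 794 → 110 → 232 → 260 → 17 → 2 → 4 → 16 → 1  — reaches 1 (base-16 happy)
1542: 1542 → 72 → 80 → 25 → 82 → 29 → 170 → 200 → 208 → 169 → 181 → 146 → 85 → 50 → 13 → 169  — repeats 169 (not base-16 happy)
36: 36 → 20 → 17 → 2 → 4 → 16 → 1  — reaches 1 (base-16 happy)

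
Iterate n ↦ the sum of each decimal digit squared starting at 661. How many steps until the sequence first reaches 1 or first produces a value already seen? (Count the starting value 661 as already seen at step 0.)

10

661 → 6² + 6² + 1² = 73
73 → 7² + 3² = 58
58 → 5² + 8² = 89
89 → 8² + 9² = 145
145 → 1² + 4² + 5² = 42
42 → 4² + 2² = 20
20 → 2² + 0² = 4
4 → 4² = 16
16 → 1² + 6² = 37
37 → 3² + 7² = 58  — 58 repeats.
That took 10 steps.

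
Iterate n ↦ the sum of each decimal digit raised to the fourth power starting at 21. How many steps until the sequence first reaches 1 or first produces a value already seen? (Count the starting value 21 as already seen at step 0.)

21 → 2⁴ + 1⁴ = 16 + 1 = 17
17 → 1⁴ + 7⁴ = 1 + 2401 = 2402
2402 → 2⁴ + 4⁴ + 0⁴ + 2⁴ = 16 + 256 + 0 + 16 = 288
288 → 2⁴ + 8⁴ + 8⁴ = 16 + 4096 + 4096 = 8208
8208 → 8⁴ + 2⁴ + 0⁴ + 8⁴ = 4096 + 16 + 0 + 4096 = 8208  — 8208 repeats.
That took 5 steps.

5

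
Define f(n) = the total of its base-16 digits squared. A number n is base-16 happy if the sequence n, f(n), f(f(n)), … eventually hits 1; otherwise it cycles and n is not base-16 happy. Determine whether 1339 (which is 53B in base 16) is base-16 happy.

1339 = (5,3,11)_16 → 155
155 = (9,11)_16 → 202
202 = (12,10)_16 → 244
244 = (15,4)_16 → 241
241 = (15,1)_16 → 226
226 = (14,2)_16 → 200
200 = (12,8)_16 → 208
208 = (13,0)_16 → 169
169 = (10,9)_16 → 181
181 = (11,5)_16 → 146
146 = (9,2)_16 → 85
85 = (5,5)_16 → 50
50 = (3,2)_16 → 13
13 = (13)_16 → 169  — 169 already seen; the sequence cycles without reaching 1.

not base-16 happy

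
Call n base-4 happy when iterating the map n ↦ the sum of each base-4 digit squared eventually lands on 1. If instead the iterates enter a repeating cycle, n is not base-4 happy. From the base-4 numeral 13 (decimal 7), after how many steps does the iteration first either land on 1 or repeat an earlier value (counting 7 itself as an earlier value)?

4

7 = (1,3)_4 → 1² + 3² = 10
10 = (2,2)_4 → 2² + 2² = 8
8 = (2,0)_4 → 2² + 0² = 4
4 = (1,0)_4 → 1² + 0² = 1  — reached 1.
That took 4 steps.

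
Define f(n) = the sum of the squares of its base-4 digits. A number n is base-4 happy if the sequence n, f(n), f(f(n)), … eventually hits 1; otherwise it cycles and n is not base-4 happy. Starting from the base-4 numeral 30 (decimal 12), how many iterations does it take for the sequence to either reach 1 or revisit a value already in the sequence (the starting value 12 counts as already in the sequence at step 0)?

12 = (3,0)_4 → 3² + 0² = 9
9 = (2,1)_4 → 2² + 1² = 5
5 = (1,1)_4 → 1² + 1² = 2
2 = (2)_4 → 2² = 4
4 = (1,0)_4 → 1² + 0² = 1  — reached 1.
That took 5 steps.

5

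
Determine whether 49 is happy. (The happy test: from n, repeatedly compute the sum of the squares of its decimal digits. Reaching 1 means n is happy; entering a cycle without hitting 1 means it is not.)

49 → 4² + 9² = 16 + 81 = 97
97 → 9² + 7² = 81 + 49 = 130
130 → 1² + 3² + 0² = 1 + 9 + 0 = 10
10 → 1² + 0² = 1 + 0 = 1  — reached 1.

happy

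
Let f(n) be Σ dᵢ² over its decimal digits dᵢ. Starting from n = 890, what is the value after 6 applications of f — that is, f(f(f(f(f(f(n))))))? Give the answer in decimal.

37

890 → 8² + 9² + 0² = 64 + 81 + 0 = 145
145 → 1² + 4² + 5² = 1 + 16 + 25 = 42
42 → 4² + 2² = 16 + 4 = 20
20 → 2² + 0² = 4 + 0 = 4
4 → 4² = 16
16 → 1² + 6² = 1 + 36 = 37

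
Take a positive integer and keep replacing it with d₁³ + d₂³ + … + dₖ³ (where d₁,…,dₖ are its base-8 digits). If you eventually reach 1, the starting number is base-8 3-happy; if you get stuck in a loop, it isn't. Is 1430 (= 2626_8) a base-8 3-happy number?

1430 = (2,6,2,6)_8 → 448
448 = (7,0,0)_8 → 343
343 = (5,2,7)_8 → 476
476 = (7,3,4)_8 → 434
434 = (6,6,2)_8 → 440
440 = (6,7,0)_8 → 559
559 = (1,0,5,7)_8 → 469
469 = (7,2,5)_8 → 476  — 476 already seen; the sequence cycles without reaching 1.

not base-8 3-happy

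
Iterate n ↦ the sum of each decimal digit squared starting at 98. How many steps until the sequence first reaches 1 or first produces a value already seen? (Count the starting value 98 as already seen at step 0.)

98 → 9² + 8² = 145
145 → 1² + 4² + 5² = 42
42 → 4² + 2² = 20
20 → 2² + 0² = 4
4 → 4² = 16
16 → 1² + 6² = 37
37 → 3² + 7² = 58
58 → 5² + 8² = 89
89 → 8² + 9² = 145  — 145 repeats.
That took 9 steps.

9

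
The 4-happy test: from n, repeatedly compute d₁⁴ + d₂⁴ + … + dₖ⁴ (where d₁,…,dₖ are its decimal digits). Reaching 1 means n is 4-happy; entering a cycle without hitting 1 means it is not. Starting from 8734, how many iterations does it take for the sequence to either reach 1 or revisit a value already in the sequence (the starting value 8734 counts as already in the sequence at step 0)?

12

8734 → 8⁴ + 7⁴ + 3⁴ + 4⁴ = 4096 + 2401 + 81 + 256 = 6834
6834 → 6⁴ + 8⁴ + 3⁴ + 4⁴ = 1296 + 4096 + 81 + 256 = 5729
5729 → 5⁴ + 7⁴ + 2⁴ + 9⁴ = 625 + 2401 + 16 + 6561 = 9603
9603 → 9⁴ + 6⁴ + 0⁴ + 3⁴ = 6561 + 1296 + 0 + 81 = 7938
7938 → 7⁴ + 9⁴ + 3⁴ + 8⁴ = 2401 + 6561 + 81 + 4096 = 13139
13139 → 1⁴ + 3⁴ + 1⁴ + 3⁴ + 9⁴ = 1 + 81 + 1 + 81 + 6561 = 6725
6725 → 6⁴ + 7⁴ + 2⁴ + 5⁴ = 1296 + 2401 + 16 + 625 = 4338
4338 → 4⁴ + 3⁴ + 3⁴ + 8⁴ = 256 + 81 + 81 + 4096 = 4514
4514 → 4⁴ + 5⁴ + 1⁴ + 4⁴ = 256 + 625 + 1 + 256 = 1138
1138 → 1⁴ + 1⁴ + 3⁴ + 8⁴ = 1 + 1 + 81 + 4096 = 4179
4179 → 4⁴ + 1⁴ + 7⁴ + 9⁴ = 256 + 1 + 2401 + 6561 = 9219
9219 → 9⁴ + 2⁴ + 1⁴ + 9⁴ = 6561 + 16 + 1 + 6561 = 13139  — 13139 repeats.
That took 12 steps.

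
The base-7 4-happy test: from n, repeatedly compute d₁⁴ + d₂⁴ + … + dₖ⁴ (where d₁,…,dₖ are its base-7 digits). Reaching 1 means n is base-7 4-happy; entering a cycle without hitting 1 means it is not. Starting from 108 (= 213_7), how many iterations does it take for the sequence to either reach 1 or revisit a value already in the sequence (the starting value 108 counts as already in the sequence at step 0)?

108 = (2,1,3)_7 → 2⁴ + 1⁴ + 3⁴ = 16 + 1 + 81 = 98
98 = (2,0,0)_7 → 2⁴ + 0⁴ + 0⁴ = 16 + 0 + 0 = 16
16 = (2,2)_7 → 2⁴ + 2⁴ = 16 + 16 = 32
32 = (4,4)_7 → 4⁴ + 4⁴ = 256 + 256 = 512
512 = (1,3,3,1)_7 → 1⁴ + 3⁴ + 3⁴ + 1⁴ = 1 + 81 + 81 + 1 = 164
164 = (3,2,3)_7 → 3⁴ + 2⁴ + 3⁴ = 81 + 16 + 81 = 178
178 = (3,4,3)_7 → 3⁴ + 4⁴ + 3⁴ = 81 + 256 + 81 = 418
418 = (1,1,3,5)_7 → 1⁴ + 1⁴ + 3⁴ + 5⁴ = 1 + 1 + 81 + 625 = 708
708 = (2,0,3,1)_7 → 2⁴ + 0⁴ + 3⁴ + 1⁴ = 16 + 0 + 81 + 1 = 98  — 98 repeats.
That took 9 steps.

9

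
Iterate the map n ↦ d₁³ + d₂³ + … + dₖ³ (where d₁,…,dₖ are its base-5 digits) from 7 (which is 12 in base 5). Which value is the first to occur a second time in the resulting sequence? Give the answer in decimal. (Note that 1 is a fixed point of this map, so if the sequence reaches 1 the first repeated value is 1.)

7 = (1,2)_5 → 1³ + 2³ = 9
9 = (1,4)_5 → 1³ + 4³ = 65
65 = (2,3,0)_5 → 2³ + 3³ + 0³ = 35
35 = (1,2,0)_5 → 1³ + 2³ + 0³ = 9  — 9 already appeared earlier.

9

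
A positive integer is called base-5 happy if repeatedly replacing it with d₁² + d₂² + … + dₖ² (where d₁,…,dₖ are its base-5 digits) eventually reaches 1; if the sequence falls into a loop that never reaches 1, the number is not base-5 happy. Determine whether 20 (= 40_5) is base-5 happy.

20 = (4,0)_5 → 4² + 0² = 16 + 0 = 16
16 = (3,1)_5 → 3² + 1² = 9 + 1 = 10
10 = (2,0)_5 → 2² + 0² = 4 + 0 = 4
4 = (4)_5 → 4² = 16  — 16 already seen; the sequence cycles without reaching 1.

not base-5 happy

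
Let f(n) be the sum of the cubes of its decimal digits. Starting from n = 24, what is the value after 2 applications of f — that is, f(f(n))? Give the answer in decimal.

351

24 → 2³ + 4³ = 8 + 64 = 72
72 → 7³ + 2³ = 343 + 8 = 351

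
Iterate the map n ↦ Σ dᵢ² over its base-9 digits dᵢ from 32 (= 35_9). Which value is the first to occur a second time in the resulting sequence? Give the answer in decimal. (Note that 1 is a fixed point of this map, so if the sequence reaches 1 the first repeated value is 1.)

32 = (3,5)_9 → 3² + 5² = 34
34 = (3,7)_9 → 3² + 7² = 58
58 = (6,4)_9 → 6² + 4² = 52
52 = (5,7)_9 → 5² + 7² = 74
74 = (8,2)_9 → 8² + 2² = 68
68 = (7,5)_9 → 7² + 5² = 74  — 74 already appeared earlier.

74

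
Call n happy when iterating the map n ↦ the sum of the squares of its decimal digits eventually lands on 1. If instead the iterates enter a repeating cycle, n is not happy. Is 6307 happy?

happy

6307 → 6² + 3² + 0² + 7² = 36 + 9 + 0 + 49 = 94
94 → 9² + 4² = 81 + 16 = 97
97 → 9² + 7² = 81 + 49 = 130
130 → 1² + 3² + 0² = 1 + 9 + 0 = 10
10 → 1² + 0² = 1 + 0 = 1  — reached 1.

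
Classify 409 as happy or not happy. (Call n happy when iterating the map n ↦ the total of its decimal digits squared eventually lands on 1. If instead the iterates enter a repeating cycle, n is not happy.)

happy

409 → 97
97 → 130
130 → 10
10 → 1  — reached 1.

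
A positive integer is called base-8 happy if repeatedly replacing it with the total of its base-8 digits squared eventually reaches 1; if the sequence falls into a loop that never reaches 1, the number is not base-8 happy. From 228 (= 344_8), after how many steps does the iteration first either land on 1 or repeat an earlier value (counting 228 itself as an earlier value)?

4

228 = (3,4,4)_8 → 3² + 4² + 4² = 9 + 16 + 16 = 41
41 = (5,1)_8 → 5² + 1² = 25 + 1 = 26
26 = (3,2)_8 → 3² + 2² = 9 + 4 = 13
13 = (1,5)_8 → 1² + 5² = 1 + 25 = 26  — 26 repeats.
That took 4 steps.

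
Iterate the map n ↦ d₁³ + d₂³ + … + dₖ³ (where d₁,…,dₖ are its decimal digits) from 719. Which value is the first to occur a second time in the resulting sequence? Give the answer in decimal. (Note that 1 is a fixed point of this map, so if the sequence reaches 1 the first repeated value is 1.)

719 → 1073
1073 → 371
371 → 371  — 371 already appeared earlier.

371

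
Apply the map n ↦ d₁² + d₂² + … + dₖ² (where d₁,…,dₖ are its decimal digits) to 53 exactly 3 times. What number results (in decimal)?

53 → 5² + 3² = 34
34 → 3² + 4² = 25
25 → 2² + 5² = 29

29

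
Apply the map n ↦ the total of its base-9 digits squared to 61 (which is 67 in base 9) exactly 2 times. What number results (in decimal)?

17

61 = (6,7)_9 → 6² + 7² = 85
85 = (1,0,4)_9 → 1² + 0² + 4² = 17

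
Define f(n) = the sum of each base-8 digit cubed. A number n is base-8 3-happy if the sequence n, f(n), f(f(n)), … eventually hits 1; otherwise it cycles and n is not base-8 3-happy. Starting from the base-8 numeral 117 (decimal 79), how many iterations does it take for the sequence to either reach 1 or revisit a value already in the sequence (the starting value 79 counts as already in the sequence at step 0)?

6

79 = (1,1,7)_8 → 345
345 = (5,3,1)_8 → 153
153 = (2,3,1)_8 → 36
36 = (4,4)_8 → 128
128 = (2,0,0)_8 → 8
8 = (1,0)_8 → 1  — reached 1.
That took 6 steps.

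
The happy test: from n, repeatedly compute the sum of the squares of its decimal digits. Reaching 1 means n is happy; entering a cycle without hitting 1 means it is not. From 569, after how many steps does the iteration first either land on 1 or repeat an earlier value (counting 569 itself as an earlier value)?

15

569 → 5² + 6² + 9² = 25 + 36 + 81 = 142
142 → 1² + 4² + 2² = 1 + 16 + 4 = 21
21 → 2² + 1² = 4 + 1 = 5
5 → 5² = 25
25 → 2² + 5² = 4 + 25 = 29
29 → 2² + 9² = 4 + 81 = 85
85 → 8² + 5² = 64 + 25 = 89
89 → 8² + 9² = 64 + 81 = 145
145 → 1² + 4² + 5² = 1 + 16 + 25 = 42
42 → 4² + 2² = 16 + 4 = 20
20 → 2² + 0² = 4 + 0 = 4
4 → 4² = 16
16 → 1² + 6² = 1 + 36 = 37
37 → 3² + 7² = 9 + 49 = 58
58 → 5² + 8² = 25 + 64 = 89  — 89 repeats.
That took 15 steps.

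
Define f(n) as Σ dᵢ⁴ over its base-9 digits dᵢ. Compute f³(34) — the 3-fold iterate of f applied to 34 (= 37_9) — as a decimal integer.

434

34 = (3,7)_9 → 3⁴ + 7⁴ = 81 + 2401 = 2482
2482 = (3,3,5,7)_9 → 3⁴ + 3⁴ + 5⁴ + 7⁴ = 81 + 81 + 625 + 2401 = 3188
3188 = (4,3,3,2)_9 → 4⁴ + 3⁴ + 3⁴ + 2⁴ = 256 + 81 + 81 + 16 = 434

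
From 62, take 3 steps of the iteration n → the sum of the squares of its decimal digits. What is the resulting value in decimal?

37

62 → 40
40 → 16
16 → 37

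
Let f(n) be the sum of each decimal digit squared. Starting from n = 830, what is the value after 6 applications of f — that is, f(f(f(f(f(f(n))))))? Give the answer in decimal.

830 → 8² + 3² + 0² = 64 + 9 + 0 = 73
73 → 7² + 3² = 49 + 9 = 58
58 → 5² + 8² = 25 + 64 = 89
89 → 8² + 9² = 64 + 81 = 145
145 → 1² + 4² + 5² = 1 + 16 + 25 = 42
42 → 4² + 2² = 16 + 4 = 20

20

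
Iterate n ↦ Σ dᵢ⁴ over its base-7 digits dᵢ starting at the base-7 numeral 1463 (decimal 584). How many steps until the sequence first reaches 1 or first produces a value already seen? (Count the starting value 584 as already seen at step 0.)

584 = (1,4,6,3)_7 → 1⁴ + 4⁴ + 6⁴ + 3⁴ = 1634
1634 = (4,5,2,3)_7 → 4⁴ + 5⁴ + 2⁴ + 3⁴ = 978
978 = (2,5,6,5)_7 → 2⁴ + 5⁴ + 6⁴ + 5⁴ = 2562
2562 = (1,0,3,2,0)_7 → 1⁴ + 0⁴ + 3⁴ + 2⁴ + 0⁴ = 98
98 = (2,0,0)_7 → 2⁴ + 0⁴ + 0⁴ = 16
16 = (2,2)_7 → 2⁴ + 2⁴ = 32
32 = (4,4)_7 → 4⁴ + 4⁴ = 512
512 = (1,3,3,1)_7 → 1⁴ + 3⁴ + 3⁴ + 1⁴ = 164
164 = (3,2,3)_7 → 3⁴ + 2⁴ + 3⁴ = 178
178 = (3,4,3)_7 → 3⁴ + 4⁴ + 3⁴ = 418
418 = (1,1,3,5)_7 → 1⁴ + 1⁴ + 3⁴ + 5⁴ = 708
708 = (2,0,3,1)_7 → 2⁴ + 0⁴ + 3⁴ + 1⁴ = 98  — 98 repeats.
That took 12 steps.

12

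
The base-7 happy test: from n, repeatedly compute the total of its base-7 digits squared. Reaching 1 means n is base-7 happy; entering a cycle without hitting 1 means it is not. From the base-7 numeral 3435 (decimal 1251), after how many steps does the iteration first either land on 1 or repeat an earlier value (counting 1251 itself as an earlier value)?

7

1251 = (3,4,3,5)_7 → 59
59 = (1,1,3)_7 → 11
11 = (1,4)_7 → 17
17 = (2,3)_7 → 13
13 = (1,6)_7 → 37
37 = (5,2)_7 → 29
29 = (4,1)_7 → 17  — 17 repeats.
That took 7 steps.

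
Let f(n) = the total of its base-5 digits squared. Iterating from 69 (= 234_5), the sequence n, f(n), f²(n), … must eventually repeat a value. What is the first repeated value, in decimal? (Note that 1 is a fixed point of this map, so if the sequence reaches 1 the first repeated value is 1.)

13

69 = (2,3,4)_5 → 2² + 3² + 4² = 29
29 = (1,0,4)_5 → 1² + 0² + 4² = 17
17 = (3,2)_5 → 3² + 2² = 13
13 = (2,3)_5 → 2² + 3² = 13  — 13 already appeared earlier.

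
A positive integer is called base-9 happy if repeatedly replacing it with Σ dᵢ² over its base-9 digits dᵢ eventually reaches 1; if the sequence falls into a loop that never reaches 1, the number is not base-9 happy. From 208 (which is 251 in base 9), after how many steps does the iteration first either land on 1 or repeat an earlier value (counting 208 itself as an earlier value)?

208 = (2,5,1)_9 → 2² + 5² + 1² = 30
30 = (3,3)_9 → 3² + 3² = 18
18 = (2,0)_9 → 2² + 0² = 4
4 = (4)_9 → 4² = 16
16 = (1,7)_9 → 1² + 7² = 50
50 = (5,5)_9 → 5² + 5² = 50  — 50 repeats.
That took 6 steps.

6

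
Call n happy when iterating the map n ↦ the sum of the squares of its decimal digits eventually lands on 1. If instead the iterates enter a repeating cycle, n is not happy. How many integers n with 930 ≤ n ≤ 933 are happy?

930: 930 → 90 → 81 → 65 → 61 → 37 → 58 → 89 → 145 → 42 → 20 → 4 → 16 → 37  — not happy
931: 931 → 91 → 82 → 68 → 100 → 1  — happy
932: 932 → 94 → 97 → 130 → 10 → 1  — happy
933: 933 → 99 → 162 → 41 → 17 → 50 → 25 → 29 → 85 → 89 → 145 → 42 → 20 → 4 → 16 → 37 → 58 → 89  — not happy
happy: 931, 932

2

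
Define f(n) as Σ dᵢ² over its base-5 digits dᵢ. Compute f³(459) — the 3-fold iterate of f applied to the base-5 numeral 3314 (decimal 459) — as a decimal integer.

1

459 = (3,3,1,4)_5 → 3² + 3² + 1² + 4² = 35
35 = (1,2,0)_5 → 1² + 2² + 0² = 5
5 = (1,0)_5 → 1² + 0² = 1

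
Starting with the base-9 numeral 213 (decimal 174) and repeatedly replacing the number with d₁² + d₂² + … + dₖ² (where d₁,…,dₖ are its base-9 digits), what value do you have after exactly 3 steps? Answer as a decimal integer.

174 = (2,1,3)_9 → 2² + 1² + 3² = 14
14 = (1,5)_9 → 1² + 5² = 26
26 = (2,8)_9 → 2² + 8² = 68

68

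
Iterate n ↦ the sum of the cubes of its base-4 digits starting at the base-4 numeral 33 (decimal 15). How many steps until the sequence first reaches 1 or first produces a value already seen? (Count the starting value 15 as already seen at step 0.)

4

15 = (3,3)_4 → 3³ + 3³ = 27 + 27 = 54
54 = (3,1,2)_4 → 3³ + 1³ + 2³ = 27 + 1 + 8 = 36
36 = (2,1,0)_4 → 2³ + 1³ + 0³ = 8 + 1 + 0 = 9
9 = (2,1)_4 → 2³ + 1³ = 8 + 1 = 9  — 9 repeats.
That took 4 steps.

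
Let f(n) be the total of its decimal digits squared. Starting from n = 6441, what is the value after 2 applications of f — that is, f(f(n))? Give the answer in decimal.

6441 → 69
69 → 117

117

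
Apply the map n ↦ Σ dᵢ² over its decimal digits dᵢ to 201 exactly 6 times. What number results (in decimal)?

145

201 → 2² + 0² + 1² = 4 + 0 + 1 = 5
5 → 5² = 25
25 → 2² + 5² = 4 + 25 = 29
29 → 2² + 9² = 4 + 81 = 85
85 → 8² + 5² = 64 + 25 = 89
89 → 8² + 9² = 64 + 81 = 145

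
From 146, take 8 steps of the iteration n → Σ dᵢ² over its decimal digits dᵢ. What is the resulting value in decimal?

42

146 → 53
53 → 34
34 → 25
25 → 29
29 → 85
85 → 89
89 → 145
145 → 42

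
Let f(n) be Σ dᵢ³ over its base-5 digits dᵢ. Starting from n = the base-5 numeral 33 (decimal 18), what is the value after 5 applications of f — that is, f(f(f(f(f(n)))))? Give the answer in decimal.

28

18 = (3,3)_5 → 3³ + 3³ = 54
54 = (2,0,4)_5 → 2³ + 0³ + 4³ = 72
72 = (2,4,2)_5 → 2³ + 4³ + 2³ = 80
80 = (3,1,0)_5 → 3³ + 1³ + 0³ = 28
28 = (1,0,3)_5 → 1³ + 0³ + 3³ = 28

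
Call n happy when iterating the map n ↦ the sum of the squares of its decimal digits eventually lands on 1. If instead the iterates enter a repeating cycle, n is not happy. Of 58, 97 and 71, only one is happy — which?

97

58: 58 → 89 → 145 → 42 → 20 → 4 → 16 → 37 → 58  — repeats 58 (not happy)
97: 97 → 130 → 10 → 1  — reaches 1 (happy)
71: 71 → 50 → 25 → 29 → 85 → 89 → 145 → 42 → 20 → 4 → 16 → 37 → 58 → 89  — repeats 89 (not happy)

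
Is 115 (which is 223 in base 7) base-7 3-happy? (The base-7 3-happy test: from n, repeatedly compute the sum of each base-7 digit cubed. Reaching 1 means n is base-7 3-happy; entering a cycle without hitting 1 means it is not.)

115 = (2,2,3)_7 → 2³ + 2³ + 3³ = 43
43 = (6,1)_7 → 6³ + 1³ = 217
217 = (4,3,0)_7 → 4³ + 3³ + 0³ = 91
91 = (1,6,0)_7 → 1³ + 6³ + 0³ = 217  — 217 already seen; the sequence cycles without reaching 1.

not base-7 3-happy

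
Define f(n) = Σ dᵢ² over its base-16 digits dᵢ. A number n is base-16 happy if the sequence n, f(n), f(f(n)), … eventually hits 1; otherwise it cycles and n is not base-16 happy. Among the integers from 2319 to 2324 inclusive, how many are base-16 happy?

2319: 2319 → 306 → 14 → 196 → 160 → 100 → 52 → 25 → 82 → 29 → 170 → 200 → 208 → 169 → 181 → 146 → 85 → 50 → 13 → 169  — not base-16 happy
2320: 2320 → 82 → 29 → 170 → 200 → 208 → 169 → 181 → 146 → 85 → 50 → 13 → 169  — not base-16 happy
2321: 2321 → 83 → 34 → 8 → 64 → 16 → 1  — base-16 happy
2322: 2322 → 86 → 61 → 178 → 125 → 218 → 269 → 170 → 200 → 208 → 169 → 181 → 146 → 85 → 50 → 13 → 169  — not base-16 happy
2323: 2323 → 91 → 146 → 85 → 50 → 13 → 169 → 181 → 146  — not base-16 happy
2324: 2324 → 98 → 40 → 68 → 32 → 4 → 16 → 1  — base-16 happy
base-16 happy: 2321, 2324

2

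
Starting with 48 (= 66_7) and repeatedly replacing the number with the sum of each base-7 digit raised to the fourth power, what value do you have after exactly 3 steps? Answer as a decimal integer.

48 = (6,6)_7 → 6⁴ + 6⁴ = 1296 + 1296 = 2592
2592 = (1,0,3,6,2)_7 → 1⁴ + 0⁴ + 3⁴ + 6⁴ + 2⁴ = 1 + 0 + 81 + 1296 + 16 = 1394
1394 = (4,0,3,1)_7 → 4⁴ + 0⁴ + 3⁴ + 1⁴ = 256 + 0 + 81 + 1 = 338

338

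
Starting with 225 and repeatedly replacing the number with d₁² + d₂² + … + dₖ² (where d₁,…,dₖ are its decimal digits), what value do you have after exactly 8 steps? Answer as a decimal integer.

145

225 → 2² + 2² + 5² = 4 + 4 + 25 = 33
33 → 3² + 3² = 9 + 9 = 18
18 → 1² + 8² = 1 + 64 = 65
65 → 6² + 5² = 36 + 25 = 61
61 → 6² + 1² = 36 + 1 = 37
37 → 3² + 7² = 9 + 49 = 58
58 → 5² + 8² = 25 + 64 = 89
89 → 8² + 9² = 64 + 81 = 145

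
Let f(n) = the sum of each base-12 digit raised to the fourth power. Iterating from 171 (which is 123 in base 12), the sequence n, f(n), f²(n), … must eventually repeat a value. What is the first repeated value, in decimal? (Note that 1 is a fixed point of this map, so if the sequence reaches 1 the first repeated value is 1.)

171 = (1,2,3)_12 → 1⁴ + 2⁴ + 3⁴ = 98
98 = (8,2)_12 → 8⁴ + 2⁴ = 4112
4112 = (2,4,6,8)_12 → 2⁴ + 4⁴ + 6⁴ + 8⁴ = 5664
5664 = (3,3,4,0)_12 → 3⁴ + 3⁴ + 4⁴ + 0⁴ = 418
418 = (2,10,10)_12 → 2⁴ + 10⁴ + 10⁴ = 20016
20016 = (11,7,0,0)_12 → 11⁴ + 7⁴ + 0⁴ + 0⁴ = 17042
17042 = (9,10,4,2)_12 → 9⁴ + 10⁴ + 4⁴ + 2⁴ = 16833
16833 = (9,8,10,9)_12 → 9⁴ + 8⁴ + 10⁴ + 9⁴ = 27218
27218 = (1,3,9,0,2)_12 → 1⁴ + 3⁴ + 9⁴ + 0⁴ + 2⁴ = 6659
6659 = (3,10,2,11)_12 → 3⁴ + 10⁴ + 2⁴ + 11⁴ = 24738
24738 = (1,2,3,9,6)_12 → 1⁴ + 2⁴ + 3⁴ + 9⁴ + 6⁴ = 7955
7955 = (4,7,2,11)_12 → 4⁴ + 7⁴ + 2⁴ + 11⁴ = 17314
17314 = (10,0,2,10)_12 → 10⁴ + 0⁴ + 2⁴ + 10⁴ = 20016  — 20016 already appeared earlier.

20016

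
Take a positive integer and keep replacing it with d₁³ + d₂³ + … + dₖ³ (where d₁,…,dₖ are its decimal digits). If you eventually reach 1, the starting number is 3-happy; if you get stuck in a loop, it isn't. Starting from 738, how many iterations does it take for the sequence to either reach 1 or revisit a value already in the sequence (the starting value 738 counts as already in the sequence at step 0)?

10

738 → 7³ + 3³ + 8³ = 343 + 27 + 512 = 882
882 → 8³ + 8³ + 2³ = 512 + 512 + 8 = 1032
1032 → 1³ + 0³ + 3³ + 2³ = 1 + 0 + 27 + 8 = 36
36 → 3³ + 6³ = 27 + 216 = 243
243 → 2³ + 4³ + 3³ = 8 + 64 + 27 = 99
99 → 9³ + 9³ = 729 + 729 = 1458
1458 → 1³ + 4³ + 5³ + 8³ = 1 + 64 + 125 + 512 = 702
702 → 7³ + 0³ + 2³ = 343 + 0 + 8 = 351
351 → 3³ + 5³ + 1³ = 27 + 125 + 1 = 153
153 → 1³ + 5³ + 3³ = 1 + 125 + 27 = 153  — 153 repeats.
That took 10 steps.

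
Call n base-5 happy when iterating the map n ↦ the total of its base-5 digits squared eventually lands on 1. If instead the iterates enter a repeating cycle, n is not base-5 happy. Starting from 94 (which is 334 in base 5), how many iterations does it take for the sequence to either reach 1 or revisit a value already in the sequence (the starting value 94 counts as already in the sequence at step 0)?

94 = (3,3,4)_5 → 34
34 = (1,1,4)_5 → 18
18 = (3,3)_5 → 18  — 18 repeats.
That took 3 steps.

3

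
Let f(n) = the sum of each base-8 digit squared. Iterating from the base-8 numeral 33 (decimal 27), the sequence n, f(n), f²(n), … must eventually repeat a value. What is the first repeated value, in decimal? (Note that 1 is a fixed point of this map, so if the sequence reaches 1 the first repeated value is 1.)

1

27 = (3,3)_8 → 3² + 3² = 18
18 = (2,2)_8 → 2² + 2² = 8
8 = (1,0)_8 → 1² + 0² = 1  — reached the fixed point 1.
1 → 1, so 1 is the first repeated value.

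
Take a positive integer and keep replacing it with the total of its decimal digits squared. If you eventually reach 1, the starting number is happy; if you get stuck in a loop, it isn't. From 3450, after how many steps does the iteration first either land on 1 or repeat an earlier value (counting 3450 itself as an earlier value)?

13

3450 → 3² + 4² + 5² + 0² = 50
50 → 5² + 0² = 25
25 → 2² + 5² = 29
29 → 2² + 9² = 85
85 → 8² + 5² = 89
89 → 8² + 9² = 145
145 → 1² + 4² + 5² = 42
42 → 4² + 2² = 20
20 → 2² + 0² = 4
4 → 4² = 16
16 → 1² + 6² = 37
37 → 3² + 7² = 58
58 → 5² + 8² = 89  — 89 repeats.
That took 13 steps.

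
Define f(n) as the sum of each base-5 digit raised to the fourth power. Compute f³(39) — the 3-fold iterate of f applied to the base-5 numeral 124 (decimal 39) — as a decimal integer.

353

39 = (1,2,4)_5 → 1⁴ + 2⁴ + 4⁴ = 273
273 = (2,0,4,3)_5 → 2⁴ + 0⁴ + 4⁴ + 3⁴ = 353
353 = (2,4,0,3)_5 → 2⁴ + 4⁴ + 0⁴ + 3⁴ = 353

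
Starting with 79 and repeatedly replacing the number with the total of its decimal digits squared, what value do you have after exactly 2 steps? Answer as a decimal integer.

79 → 7² + 9² = 130
130 → 1² + 3² + 0² = 10

10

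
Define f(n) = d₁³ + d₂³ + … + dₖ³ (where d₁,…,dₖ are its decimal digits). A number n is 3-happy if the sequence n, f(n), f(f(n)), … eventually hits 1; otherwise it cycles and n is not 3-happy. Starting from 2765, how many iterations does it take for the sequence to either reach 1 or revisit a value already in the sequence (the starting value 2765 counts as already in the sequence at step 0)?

10

2765 → 692
692 → 953
953 → 881
881 → 1025
1025 → 134
134 → 92
92 → 737
737 → 713
713 → 371
371 → 371  — 371 repeats.
That took 10 steps.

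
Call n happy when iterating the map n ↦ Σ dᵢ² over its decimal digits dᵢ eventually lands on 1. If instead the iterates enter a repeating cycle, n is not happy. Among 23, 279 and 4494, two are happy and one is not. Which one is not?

279

23: 23 → 13 → 10 → 1  — reaches 1 (happy)
279: 279 → 134 → 26 → 40 → 16 → 37 → 58 → 89 → 145 → 42 → 20 → 4 → 16  — repeats 16 (not happy)
4494: 4494 → 129 → 86 → 100 → 1  — reaches 1 (happy)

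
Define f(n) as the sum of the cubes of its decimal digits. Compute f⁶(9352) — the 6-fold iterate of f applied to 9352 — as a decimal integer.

370

9352 → 9³ + 3³ + 5³ + 2³ = 889
889 → 8³ + 8³ + 9³ = 1753
1753 → 1³ + 7³ + 5³ + 3³ = 496
496 → 4³ + 9³ + 6³ = 1009
1009 → 1³ + 0³ + 0³ + 9³ = 730
730 → 7³ + 3³ + 0³ = 370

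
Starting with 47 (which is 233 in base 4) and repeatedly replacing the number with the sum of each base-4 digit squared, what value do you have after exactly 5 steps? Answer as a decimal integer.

4

47 = (2,3,3)_4 → 2² + 3² + 3² = 4 + 9 + 9 = 22
22 = (1,1,2)_4 → 1² + 1² + 2² = 1 + 1 + 4 = 6
6 = (1,2)_4 → 1² + 2² = 1 + 4 = 5
5 = (1,1)_4 → 1² + 1² = 1 + 1 = 2
2 = (2)_4 → 2² = 4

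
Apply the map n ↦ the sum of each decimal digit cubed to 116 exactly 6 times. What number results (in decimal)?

116 → 1³ + 1³ + 6³ = 1 + 1 + 216 = 218
218 → 2³ + 1³ + 8³ = 8 + 1 + 512 = 521
521 → 5³ + 2³ + 1³ = 125 + 8 + 1 = 134
134 → 1³ + 3³ + 4³ = 1 + 27 + 64 = 92
92 → 9³ + 2³ = 729 + 8 = 737
737 → 7³ + 3³ + 7³ = 343 + 27 + 343 = 713

713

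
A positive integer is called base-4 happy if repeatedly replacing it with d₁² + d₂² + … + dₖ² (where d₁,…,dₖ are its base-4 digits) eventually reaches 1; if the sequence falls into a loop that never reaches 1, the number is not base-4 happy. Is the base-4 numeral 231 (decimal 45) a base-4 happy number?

45 = (2,3,1)_4 → 2² + 3² + 1² = 4 + 9 + 1 = 14
14 = (3,2)_4 → 3² + 2² = 9 + 4 = 13
13 = (3,1)_4 → 3² + 1² = 9 + 1 = 10
10 = (2,2)_4 → 2² + 2² = 4 + 4 = 8
8 = (2,0)_4 → 2² + 0² = 4 + 0 = 4
4 = (1,0)_4 → 1² + 0² = 1 + 0 = 1  — reached 1.

base-4 happy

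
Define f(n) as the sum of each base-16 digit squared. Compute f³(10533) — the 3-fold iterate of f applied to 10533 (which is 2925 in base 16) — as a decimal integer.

10533 = (2,9,2,5)_16 → 2² + 9² + 2² + 5² = 114
114 = (7,2)_16 → 7² + 2² = 53
53 = (3,5)_16 → 3² + 5² = 34

34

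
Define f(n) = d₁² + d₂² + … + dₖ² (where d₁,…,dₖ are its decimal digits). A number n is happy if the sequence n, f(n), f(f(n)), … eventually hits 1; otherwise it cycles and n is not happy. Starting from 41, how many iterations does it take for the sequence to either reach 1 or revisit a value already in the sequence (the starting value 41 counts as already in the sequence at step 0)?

14

41 → 17
17 → 50
50 → 25
25 → 29
29 → 85
85 → 89
89 → 145
145 → 42
42 → 20
20 → 4
4 → 16
16 → 37
37 → 58
58 → 89  — 89 repeats.
That took 14 steps.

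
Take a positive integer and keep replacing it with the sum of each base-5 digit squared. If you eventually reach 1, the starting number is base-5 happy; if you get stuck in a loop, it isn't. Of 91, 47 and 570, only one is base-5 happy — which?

91

91: 91 → 19 → 25 → 1  — reaches 1 (base-5 happy)
47: 47 → 21 → 17 → 13 → 13  — repeats 13 (not base-5 happy)
570: 570 → 36 → 6 → 2 → 4 → 16 → 10 → 4  — repeats 4 (not base-5 happy)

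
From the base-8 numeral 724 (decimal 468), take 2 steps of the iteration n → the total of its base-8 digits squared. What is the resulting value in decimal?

26

468 = (7,2,4)_8 → 7² + 2² + 4² = 49 + 4 + 16 = 69
69 = (1,0,5)_8 → 1² + 0² + 5² = 1 + 0 + 25 = 26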